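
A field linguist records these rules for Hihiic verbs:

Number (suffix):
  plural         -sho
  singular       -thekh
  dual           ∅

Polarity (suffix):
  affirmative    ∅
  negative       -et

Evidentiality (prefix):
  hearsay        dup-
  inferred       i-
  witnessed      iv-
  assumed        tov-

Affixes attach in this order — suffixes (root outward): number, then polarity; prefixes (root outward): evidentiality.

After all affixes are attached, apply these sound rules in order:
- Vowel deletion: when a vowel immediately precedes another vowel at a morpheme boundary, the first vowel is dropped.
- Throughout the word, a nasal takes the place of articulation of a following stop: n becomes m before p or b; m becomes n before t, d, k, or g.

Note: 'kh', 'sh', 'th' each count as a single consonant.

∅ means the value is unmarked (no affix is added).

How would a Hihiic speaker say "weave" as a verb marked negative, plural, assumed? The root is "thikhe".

tovthikheshet

Attach number plural -sho → thikhesho.
Attach polarity negative -et → thikheshoet.
Attach evidentiality assumed tov- → tovthikheshoet.
Apply vowel deletion: tovthikheshoet → tovthikheshet.
Nasal assimilation: no change.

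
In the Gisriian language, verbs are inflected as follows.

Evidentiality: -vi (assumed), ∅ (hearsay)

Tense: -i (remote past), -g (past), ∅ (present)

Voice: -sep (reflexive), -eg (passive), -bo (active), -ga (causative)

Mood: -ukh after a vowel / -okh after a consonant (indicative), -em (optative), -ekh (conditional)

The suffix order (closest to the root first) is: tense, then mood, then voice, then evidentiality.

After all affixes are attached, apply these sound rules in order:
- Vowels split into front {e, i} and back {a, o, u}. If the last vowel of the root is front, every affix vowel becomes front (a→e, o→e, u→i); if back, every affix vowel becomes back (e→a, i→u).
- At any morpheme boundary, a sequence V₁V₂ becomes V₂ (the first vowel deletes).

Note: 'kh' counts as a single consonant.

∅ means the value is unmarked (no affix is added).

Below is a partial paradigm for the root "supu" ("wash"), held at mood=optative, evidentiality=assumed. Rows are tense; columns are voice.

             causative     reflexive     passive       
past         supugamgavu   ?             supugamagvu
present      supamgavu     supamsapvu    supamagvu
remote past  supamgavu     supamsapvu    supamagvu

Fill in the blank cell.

supugamsapvu

Attach tense past -g → supug.
Attach mood optative -em → supugem.
Attach voice reflexive -sep → supugemsep.
Attach evidentiality assumed -vi → supugemsepvi.
Apply vowel harmony: supugemsepvi → supugamsapvu.
Vowel deletion: no change.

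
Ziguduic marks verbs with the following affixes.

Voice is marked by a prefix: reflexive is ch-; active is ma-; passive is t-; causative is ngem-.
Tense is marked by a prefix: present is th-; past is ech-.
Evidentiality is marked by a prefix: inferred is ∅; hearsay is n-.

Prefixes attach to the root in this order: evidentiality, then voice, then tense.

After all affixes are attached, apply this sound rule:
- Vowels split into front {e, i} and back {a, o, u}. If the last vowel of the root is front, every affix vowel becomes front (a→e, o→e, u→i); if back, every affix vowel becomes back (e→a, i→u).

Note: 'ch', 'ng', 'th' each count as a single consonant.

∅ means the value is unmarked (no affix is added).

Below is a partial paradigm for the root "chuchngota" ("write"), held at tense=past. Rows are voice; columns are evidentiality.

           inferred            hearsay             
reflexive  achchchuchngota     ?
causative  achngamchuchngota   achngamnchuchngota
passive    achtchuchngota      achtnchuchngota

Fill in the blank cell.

Attach evidentiality hearsay n- → nchuchngota.
Attach voice reflexive ch- → chnchuchngota.
Attach tense past ech- → echchnchuchngota.
Apply vowel harmony: echchnchuchngota → achchnchuchngota.

achchnchuchngota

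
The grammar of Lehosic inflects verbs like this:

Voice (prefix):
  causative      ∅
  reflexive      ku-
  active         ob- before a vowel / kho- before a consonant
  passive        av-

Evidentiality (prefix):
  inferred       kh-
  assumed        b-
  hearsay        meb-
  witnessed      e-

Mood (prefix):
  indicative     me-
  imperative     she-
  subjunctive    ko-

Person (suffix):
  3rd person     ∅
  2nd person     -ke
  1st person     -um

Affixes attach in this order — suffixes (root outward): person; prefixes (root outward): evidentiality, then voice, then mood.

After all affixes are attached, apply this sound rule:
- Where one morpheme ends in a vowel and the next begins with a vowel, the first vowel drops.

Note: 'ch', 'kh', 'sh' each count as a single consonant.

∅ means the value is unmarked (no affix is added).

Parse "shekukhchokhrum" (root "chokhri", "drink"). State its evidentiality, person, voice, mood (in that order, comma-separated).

Segment: she-ku-kh-chokhri-um.
evidentiality: kh- → inferred.
person: -um → 1st person.
voice: ku- → reflexive.
mood: she- → imperative.

inferred, 1st person, reflexive, imperative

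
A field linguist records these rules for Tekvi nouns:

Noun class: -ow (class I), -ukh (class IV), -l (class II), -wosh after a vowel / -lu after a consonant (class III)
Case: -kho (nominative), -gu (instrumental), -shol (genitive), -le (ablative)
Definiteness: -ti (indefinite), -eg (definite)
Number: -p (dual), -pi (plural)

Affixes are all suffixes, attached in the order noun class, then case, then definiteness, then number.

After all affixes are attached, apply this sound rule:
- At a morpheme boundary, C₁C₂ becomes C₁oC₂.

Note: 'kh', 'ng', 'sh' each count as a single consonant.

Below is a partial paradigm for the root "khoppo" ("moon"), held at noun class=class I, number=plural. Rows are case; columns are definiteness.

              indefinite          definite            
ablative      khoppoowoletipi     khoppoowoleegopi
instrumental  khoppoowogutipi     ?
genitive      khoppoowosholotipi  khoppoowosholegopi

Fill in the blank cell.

Attach noun class class I -ow → khoppoow.
Attach case instrumental -gu → khoppoowgu.
Attach definiteness definite -eg → khoppoowgueg.
Attach number plural -pi → khoppoowguegpi.
Apply epenthesis: khoppoowguegpi → khoppoowoguegopi.

khoppoowoguegopi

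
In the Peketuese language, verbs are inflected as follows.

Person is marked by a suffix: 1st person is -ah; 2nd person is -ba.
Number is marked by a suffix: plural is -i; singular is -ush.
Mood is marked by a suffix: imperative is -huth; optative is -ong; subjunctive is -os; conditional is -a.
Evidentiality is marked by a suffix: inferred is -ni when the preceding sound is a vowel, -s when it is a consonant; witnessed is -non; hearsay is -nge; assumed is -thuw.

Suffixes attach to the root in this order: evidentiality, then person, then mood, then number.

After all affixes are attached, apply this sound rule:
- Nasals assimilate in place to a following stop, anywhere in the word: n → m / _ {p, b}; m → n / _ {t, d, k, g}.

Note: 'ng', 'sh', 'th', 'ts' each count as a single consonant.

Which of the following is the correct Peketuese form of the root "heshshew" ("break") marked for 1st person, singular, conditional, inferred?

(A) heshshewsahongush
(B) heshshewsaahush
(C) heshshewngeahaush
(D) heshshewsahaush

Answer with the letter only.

Attach evidentiality inferred -s (after consonant 'w') → heshshews.
Attach person 1st person -ah → heshshewsah.
Attach mood conditional -a → heshshewsaha.
Attach number singular -ush → heshshewsahaush.
Nasal assimilation: no change.
So the correct form is heshshewsahaush, option (D).
(B) heshshewsaahush is wrong: it has the affixes in the wrong order.
(A) heshshewsahongush is wrong: it uses optative instead of conditional for mood.
(C) heshshewngeahaush is wrong: it uses hearsay instead of inferred for evidentiality.

D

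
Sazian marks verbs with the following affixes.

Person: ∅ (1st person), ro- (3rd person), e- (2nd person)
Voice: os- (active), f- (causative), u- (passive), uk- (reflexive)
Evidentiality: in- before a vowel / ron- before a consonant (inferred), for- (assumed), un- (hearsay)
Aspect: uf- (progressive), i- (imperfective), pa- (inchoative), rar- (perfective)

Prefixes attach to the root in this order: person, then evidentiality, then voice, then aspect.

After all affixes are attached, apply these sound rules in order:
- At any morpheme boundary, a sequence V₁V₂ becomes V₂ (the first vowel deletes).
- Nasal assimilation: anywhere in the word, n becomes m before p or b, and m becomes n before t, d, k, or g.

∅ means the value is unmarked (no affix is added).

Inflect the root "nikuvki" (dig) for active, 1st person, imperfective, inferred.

person = 1st person: zero marking, form stays nikuvki.
Attach evidentiality inferred ron- (before consonant 'n') → ronnikuvki.
Attach voice active os- → osronnikuvki.
Attach aspect imperfective i- → iosronnikuvki.
Apply vowel deletion: iosronnikuvki → osronnikuvki.
Nasal assimilation: no change.

osronnikuvki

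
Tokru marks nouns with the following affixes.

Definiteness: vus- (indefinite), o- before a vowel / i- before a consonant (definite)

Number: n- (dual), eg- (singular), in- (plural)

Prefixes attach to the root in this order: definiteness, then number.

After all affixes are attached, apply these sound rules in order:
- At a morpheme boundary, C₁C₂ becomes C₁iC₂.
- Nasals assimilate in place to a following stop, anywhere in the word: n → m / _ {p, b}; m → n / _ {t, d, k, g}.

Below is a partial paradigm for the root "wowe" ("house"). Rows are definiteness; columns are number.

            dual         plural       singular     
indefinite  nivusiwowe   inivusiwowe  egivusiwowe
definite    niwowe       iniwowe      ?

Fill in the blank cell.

Attach definiteness definite i- (before consonant 'w') → iwowe.
Attach number singular eg- → egiwowe.
Epenthesis: no change.
Nasal assimilation: no change.

egiwowe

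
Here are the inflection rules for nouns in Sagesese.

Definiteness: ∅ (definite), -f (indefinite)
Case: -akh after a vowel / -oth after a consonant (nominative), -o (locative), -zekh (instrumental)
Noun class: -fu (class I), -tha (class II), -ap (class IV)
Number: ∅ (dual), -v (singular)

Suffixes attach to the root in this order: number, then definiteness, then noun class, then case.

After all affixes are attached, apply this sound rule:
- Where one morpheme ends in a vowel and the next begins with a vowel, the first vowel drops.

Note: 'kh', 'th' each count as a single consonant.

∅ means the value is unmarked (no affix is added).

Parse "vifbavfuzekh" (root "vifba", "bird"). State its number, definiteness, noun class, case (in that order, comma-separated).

Segment: vifba-v-fu-zekh.
number: -v → singular.
definiteness: ∅ → definite.
noun class: -fu → class I.
case: -zekh → instrumental.

singular, definite, class I, instrumental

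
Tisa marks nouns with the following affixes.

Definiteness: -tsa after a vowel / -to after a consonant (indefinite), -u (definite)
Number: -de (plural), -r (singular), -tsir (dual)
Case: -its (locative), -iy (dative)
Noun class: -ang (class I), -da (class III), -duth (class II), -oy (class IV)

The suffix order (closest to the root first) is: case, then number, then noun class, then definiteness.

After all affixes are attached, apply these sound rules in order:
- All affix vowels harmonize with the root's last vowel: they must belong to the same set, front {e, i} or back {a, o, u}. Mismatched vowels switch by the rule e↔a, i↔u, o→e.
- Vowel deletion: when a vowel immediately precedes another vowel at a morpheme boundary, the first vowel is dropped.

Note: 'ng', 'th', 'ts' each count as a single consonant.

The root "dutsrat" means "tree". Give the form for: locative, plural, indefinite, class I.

dutsratutsdangto

Attach case locative -its → dutsratits.
Attach number plural -de → dutsratitsde.
Attach noun class class I -ang → dutsratitsdeang.
Attach definiteness indefinite -to (after consonant 'ng') → dutsratitsdeangto.
Apply vowel harmony: dutsratitsdeangto → dutsratutsdaangto.
Apply vowel deletion: dutsratutsdaangto → dutsratutsdangto.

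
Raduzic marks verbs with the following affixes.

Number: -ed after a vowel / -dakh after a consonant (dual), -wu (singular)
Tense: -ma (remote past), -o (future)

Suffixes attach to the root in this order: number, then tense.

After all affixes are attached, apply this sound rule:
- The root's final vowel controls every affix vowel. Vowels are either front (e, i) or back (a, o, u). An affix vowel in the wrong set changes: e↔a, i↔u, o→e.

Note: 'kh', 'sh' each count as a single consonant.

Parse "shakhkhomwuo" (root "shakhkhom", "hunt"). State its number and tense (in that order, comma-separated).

singular, future

Segment: shakhkhom-wu-o.
number: -wu → singular.
tense: -o → future.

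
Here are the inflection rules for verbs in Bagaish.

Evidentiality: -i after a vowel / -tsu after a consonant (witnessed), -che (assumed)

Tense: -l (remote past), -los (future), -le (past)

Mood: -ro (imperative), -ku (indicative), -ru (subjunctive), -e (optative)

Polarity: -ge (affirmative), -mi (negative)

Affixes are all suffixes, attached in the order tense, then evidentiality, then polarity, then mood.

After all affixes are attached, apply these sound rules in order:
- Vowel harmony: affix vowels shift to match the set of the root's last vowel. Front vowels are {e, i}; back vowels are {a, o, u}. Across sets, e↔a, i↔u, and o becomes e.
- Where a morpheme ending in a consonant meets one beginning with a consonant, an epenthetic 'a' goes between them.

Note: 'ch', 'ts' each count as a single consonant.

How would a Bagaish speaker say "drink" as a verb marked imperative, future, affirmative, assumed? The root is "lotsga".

lotsgalosachagaro

Attach tense future -los → lotsgalos.
Attach evidentiality assumed -che → lotsgalosche.
Attach polarity affirmative -ge → lotsgaloschege.
Attach mood imperative -ro → lotsgaloschegero.
Apply vowel harmony: lotsgaloschegero → lotsgaloschagaro.
Apply epenthesis: lotsgaloschagaro → lotsgalosachagaro.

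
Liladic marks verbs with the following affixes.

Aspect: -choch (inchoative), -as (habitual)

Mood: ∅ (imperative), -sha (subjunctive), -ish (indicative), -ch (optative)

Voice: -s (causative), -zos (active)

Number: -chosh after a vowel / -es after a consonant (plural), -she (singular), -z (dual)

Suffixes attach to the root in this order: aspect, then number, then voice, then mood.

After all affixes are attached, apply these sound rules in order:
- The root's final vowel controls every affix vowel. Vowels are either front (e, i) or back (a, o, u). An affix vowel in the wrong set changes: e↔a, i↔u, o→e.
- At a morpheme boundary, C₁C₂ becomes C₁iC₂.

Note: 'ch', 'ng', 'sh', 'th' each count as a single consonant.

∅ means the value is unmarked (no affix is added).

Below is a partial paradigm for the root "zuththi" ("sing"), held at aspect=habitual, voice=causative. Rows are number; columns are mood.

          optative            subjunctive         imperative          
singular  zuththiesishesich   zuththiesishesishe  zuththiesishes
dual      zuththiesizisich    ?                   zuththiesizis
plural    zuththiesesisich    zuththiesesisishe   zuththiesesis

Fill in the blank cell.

Attach aspect habitual -as → zuththias.
Attach number dual -z → zuththiasz.
Attach voice causative -s → zuththiaszs.
Attach mood subjunctive -sha → zuththiaszssha.
Apply vowel harmony: zuththiaszssha → zuththieszsshe.
Apply epenthesis: zuththieszsshe → zuththiesizisishe.

zuththiesizisishe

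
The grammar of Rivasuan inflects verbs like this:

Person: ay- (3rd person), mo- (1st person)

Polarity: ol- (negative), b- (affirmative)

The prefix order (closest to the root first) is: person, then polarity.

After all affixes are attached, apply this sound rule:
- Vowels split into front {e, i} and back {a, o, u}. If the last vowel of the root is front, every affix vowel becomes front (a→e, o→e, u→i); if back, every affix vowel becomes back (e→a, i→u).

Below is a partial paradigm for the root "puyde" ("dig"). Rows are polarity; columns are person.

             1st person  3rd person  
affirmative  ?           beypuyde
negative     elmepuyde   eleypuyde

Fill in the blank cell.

bmepuyde

Attach person 1st person mo- → mopuyde.
Attach polarity affirmative b- → bmopuyde.
Apply vowel harmony: bmopuyde → bmepuyde.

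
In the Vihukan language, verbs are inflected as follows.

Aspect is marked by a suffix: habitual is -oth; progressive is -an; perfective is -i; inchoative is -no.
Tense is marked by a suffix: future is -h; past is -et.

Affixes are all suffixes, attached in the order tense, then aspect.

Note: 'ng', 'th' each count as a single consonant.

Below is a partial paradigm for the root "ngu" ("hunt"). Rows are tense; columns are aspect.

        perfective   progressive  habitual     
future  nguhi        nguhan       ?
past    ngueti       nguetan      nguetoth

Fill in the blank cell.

Attach tense future -h → nguh.
Attach aspect habitual -oth → nguhoth.

nguhoth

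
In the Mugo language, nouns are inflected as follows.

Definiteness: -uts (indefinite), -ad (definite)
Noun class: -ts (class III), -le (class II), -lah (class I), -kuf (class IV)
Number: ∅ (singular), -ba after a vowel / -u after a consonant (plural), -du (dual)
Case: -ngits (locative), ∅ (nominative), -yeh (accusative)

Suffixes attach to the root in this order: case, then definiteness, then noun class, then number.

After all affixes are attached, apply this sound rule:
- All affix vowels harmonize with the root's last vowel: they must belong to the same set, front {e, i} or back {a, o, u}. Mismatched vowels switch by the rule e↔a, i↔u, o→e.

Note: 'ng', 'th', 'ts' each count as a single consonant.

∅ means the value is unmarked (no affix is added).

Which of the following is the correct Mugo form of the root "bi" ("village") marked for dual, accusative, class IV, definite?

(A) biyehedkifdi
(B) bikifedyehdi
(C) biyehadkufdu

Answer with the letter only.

A

Attach case accusative -yeh → biyeh.
Attach definiteness definite -ad → biyehad.
Attach noun class class IV -kuf → biyehadkuf.
Attach number dual -du → biyehadkufdu.
Apply vowel harmony: biyehadkufdu → biyehedkifdi.
So the correct form is biyehedkifdi, option (A).
(C) biyehadkufdu is wrong: it fails to apply the sound rule(s).
(B) bikifedyehdi is wrong: it has the affixes in the wrong order.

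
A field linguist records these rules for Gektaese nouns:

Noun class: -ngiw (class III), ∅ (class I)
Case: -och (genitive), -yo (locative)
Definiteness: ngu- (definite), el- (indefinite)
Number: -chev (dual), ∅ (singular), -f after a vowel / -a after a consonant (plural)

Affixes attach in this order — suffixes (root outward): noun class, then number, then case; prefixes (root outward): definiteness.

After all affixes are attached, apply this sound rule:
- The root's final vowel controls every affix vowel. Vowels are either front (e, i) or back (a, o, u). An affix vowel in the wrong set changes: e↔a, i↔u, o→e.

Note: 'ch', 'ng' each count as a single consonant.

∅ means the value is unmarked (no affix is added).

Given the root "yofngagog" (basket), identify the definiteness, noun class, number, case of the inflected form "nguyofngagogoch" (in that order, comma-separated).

definite, class I, singular, genitive

Segment: ngu-yofngagog-och.
definiteness: ngu- → definite.
noun class: ∅ → class I.
number: ∅ → singular.
case: -och → genitive.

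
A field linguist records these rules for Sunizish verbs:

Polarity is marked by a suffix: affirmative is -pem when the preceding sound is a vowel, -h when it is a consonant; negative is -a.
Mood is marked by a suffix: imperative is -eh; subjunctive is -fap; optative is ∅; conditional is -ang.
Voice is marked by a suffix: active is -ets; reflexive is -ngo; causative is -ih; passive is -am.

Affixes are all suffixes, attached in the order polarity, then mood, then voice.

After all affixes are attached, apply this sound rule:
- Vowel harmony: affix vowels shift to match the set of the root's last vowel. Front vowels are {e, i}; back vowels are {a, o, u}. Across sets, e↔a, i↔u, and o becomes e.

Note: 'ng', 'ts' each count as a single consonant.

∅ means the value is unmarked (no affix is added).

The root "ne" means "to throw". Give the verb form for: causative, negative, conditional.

Attach polarity negative -a → nea.
Attach mood conditional -ang → neaang.
Attach voice causative -ih → neaangih.
Apply vowel harmony: neaangih → neeengih.

neeengih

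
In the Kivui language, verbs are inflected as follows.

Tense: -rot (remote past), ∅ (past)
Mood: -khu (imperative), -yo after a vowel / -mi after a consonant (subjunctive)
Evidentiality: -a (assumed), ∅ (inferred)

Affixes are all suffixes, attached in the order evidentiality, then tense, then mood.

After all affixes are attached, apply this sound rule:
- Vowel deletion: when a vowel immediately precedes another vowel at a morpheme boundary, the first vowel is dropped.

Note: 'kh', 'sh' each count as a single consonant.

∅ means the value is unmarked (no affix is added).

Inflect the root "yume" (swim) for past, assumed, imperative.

Attach evidentiality assumed -a → yumea.
tense = past: zero marking, form stays yumea.
Attach mood imperative -khu → yumeakhu.
Apply vowel deletion: yumeakhu → yumakhu.

yumakhu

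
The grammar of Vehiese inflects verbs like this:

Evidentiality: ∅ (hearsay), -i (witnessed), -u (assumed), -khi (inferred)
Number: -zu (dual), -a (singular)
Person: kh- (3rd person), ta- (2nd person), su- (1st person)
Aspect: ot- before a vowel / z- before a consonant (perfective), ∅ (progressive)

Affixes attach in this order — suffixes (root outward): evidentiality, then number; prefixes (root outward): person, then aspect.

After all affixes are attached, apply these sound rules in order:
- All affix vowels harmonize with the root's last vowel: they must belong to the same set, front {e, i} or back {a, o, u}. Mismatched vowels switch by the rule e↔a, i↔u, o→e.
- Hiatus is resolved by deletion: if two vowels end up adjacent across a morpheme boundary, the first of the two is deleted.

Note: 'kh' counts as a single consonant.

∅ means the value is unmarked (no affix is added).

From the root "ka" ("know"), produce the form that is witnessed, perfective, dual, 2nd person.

ztakuzu

Attach person 2nd person ta- → taka.
Attach evidentiality witnessed -i → takai.
Attach number dual -zu → takaizu.
Attach aspect perfective z- (before consonant 't') → ztakaizu.
Apply vowel harmony: ztakaizu → ztakauzu.
Apply vowel deletion: ztakauzu → ztakuzu.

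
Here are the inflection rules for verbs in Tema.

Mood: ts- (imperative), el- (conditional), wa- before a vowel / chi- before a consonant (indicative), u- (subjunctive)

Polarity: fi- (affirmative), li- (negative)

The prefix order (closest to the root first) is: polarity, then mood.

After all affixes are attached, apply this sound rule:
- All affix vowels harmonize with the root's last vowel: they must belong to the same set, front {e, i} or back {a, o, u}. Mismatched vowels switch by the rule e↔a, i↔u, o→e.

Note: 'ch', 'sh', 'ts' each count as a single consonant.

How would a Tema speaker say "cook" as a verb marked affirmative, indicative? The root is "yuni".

chifiyuni

Attach polarity affirmative fi- → fiyuni.
Attach mood indicative chi- (before consonant 'f') → chifiyuni.
Vowel harmony: no change.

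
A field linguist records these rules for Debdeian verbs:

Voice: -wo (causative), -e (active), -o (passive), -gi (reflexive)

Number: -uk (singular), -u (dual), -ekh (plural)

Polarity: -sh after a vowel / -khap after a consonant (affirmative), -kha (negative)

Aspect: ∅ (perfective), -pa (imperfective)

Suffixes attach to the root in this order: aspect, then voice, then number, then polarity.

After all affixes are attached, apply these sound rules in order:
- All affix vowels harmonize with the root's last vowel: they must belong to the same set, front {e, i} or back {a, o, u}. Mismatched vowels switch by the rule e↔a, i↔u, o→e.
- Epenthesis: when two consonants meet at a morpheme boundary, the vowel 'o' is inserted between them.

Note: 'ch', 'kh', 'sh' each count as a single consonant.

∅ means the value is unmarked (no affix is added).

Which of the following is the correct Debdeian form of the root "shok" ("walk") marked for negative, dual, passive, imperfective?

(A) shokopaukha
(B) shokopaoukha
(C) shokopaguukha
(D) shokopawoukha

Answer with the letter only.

Attach aspect imperfective -pa → shokpa.
Attach voice passive -o → shokpao.
Attach number dual -u → shokpaou.
Attach polarity negative -kha → shokpaoukha.
Vowel harmony: no change.
Apply epenthesis: shokpaoukha → shokopaoukha.
So the correct form is shokopaoukha, option (B).
(C) shokopaguukha is wrong: it uses reflexive instead of passive for voice.
(D) shokopawoukha is wrong: it uses causative instead of passive for voice.
(A) shokopaukha is wrong: it has the affixes in the wrong order.

B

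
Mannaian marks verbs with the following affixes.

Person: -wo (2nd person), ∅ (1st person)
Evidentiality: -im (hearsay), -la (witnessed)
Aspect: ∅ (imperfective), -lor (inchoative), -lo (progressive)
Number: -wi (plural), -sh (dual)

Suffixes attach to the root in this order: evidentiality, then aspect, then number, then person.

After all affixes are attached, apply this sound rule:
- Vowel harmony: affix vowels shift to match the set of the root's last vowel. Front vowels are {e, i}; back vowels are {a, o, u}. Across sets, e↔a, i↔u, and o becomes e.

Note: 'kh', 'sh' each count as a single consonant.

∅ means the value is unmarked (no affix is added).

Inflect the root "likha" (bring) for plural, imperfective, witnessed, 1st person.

Attach evidentiality witnessed -la → likhala.
aspect = imperfective: zero marking, form stays likhala.
Attach number plural -wi → likhalawi.
person = 1st person: zero marking, form stays likhalawi.
Apply vowel harmony: likhalawi → likhalawu.

likhalawu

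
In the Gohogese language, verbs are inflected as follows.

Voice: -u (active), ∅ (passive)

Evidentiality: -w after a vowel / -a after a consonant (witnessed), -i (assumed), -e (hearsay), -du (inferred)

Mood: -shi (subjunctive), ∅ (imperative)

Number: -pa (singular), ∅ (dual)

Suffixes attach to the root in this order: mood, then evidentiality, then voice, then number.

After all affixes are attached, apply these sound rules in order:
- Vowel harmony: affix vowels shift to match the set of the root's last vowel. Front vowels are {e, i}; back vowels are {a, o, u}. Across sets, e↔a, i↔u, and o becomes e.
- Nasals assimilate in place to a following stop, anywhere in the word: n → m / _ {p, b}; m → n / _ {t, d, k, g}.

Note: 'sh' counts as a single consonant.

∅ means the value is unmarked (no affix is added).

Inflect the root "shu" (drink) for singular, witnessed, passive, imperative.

shuwpa

mood = imperative: zero marking, form stays shu.
Attach evidentiality witnessed -w (after vowel 'u') → shuw.
voice = passive: zero marking, form stays shuw.
Attach number singular -pa → shuwpa.
Vowel harmony: no change.
Nasal assimilation: no change.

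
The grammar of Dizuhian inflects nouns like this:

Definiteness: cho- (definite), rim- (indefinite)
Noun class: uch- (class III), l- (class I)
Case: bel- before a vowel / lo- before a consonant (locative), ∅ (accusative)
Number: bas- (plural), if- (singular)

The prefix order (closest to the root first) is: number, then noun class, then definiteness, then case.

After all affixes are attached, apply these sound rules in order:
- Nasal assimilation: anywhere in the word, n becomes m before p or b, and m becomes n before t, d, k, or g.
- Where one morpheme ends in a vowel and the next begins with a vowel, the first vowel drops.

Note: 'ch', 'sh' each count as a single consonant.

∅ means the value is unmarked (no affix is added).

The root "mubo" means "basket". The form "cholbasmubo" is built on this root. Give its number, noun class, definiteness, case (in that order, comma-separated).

plural, class I, definite, accusative

Segment: cho-l-bas-mubo.
number: bas- → plural.
noun class: l- → class I.
definiteness: cho- → definite.
case: ∅ → accusative.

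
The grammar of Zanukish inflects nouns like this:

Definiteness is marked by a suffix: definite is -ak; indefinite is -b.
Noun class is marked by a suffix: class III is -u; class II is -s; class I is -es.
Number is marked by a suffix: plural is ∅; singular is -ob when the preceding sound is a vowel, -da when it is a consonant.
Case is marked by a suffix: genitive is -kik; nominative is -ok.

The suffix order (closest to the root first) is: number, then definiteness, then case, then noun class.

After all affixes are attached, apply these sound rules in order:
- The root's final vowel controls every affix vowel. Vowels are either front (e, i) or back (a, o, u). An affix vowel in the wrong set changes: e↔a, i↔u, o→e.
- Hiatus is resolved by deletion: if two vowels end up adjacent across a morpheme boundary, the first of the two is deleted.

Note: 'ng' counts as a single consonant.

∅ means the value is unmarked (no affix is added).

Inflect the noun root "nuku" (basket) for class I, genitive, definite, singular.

Attach number singular -ob (after vowel 'u') → nukuob.
Attach definiteness definite -ak → nukuobak.
Attach case genitive -kik → nukuobakkik.
Attach noun class class I -es → nukuobakkikes.
Apply vowel harmony: nukuobakkikes → nukuobakkukas.
Apply vowel deletion: nukuobakkukas → nukobakkukas.

nukobakkukas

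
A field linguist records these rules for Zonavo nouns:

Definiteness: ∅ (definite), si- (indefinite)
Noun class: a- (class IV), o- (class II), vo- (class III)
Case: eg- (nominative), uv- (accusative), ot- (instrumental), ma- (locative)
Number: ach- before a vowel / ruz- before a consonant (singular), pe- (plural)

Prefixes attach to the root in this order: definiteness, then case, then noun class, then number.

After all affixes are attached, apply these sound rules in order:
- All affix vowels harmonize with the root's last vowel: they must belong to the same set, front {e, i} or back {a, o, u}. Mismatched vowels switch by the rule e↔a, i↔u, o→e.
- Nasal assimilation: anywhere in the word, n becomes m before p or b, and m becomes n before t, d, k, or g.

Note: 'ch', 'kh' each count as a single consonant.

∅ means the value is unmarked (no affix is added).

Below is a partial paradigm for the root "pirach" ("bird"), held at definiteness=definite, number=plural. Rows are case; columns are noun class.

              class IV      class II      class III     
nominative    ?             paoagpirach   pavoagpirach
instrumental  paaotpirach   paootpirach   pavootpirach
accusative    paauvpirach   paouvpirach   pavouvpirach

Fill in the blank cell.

paaagpirach

definiteness = definite: zero marking, form stays pirach.
Attach case nominative eg- → egpirach.
Attach noun class class IV a- → aegpirach.
Attach number plural pe- → peaegpirach.
Apply vowel harmony: peaegpirach → paaagpirach.
Nasal assimilation: no change.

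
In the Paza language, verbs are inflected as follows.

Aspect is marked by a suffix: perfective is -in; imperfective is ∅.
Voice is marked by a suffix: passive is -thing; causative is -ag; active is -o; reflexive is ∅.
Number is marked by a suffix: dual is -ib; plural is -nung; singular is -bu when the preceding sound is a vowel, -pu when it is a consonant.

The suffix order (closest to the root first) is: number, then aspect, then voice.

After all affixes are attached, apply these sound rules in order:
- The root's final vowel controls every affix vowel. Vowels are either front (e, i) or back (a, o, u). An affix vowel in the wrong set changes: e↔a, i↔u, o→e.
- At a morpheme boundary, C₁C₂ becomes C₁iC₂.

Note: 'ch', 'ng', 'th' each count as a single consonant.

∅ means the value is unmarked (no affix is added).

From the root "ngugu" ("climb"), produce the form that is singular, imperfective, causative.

ngugubuag

Attach number singular -bu (after vowel 'u') → ngugubu.
aspect = imperfective: zero marking, form stays ngugubu.
Attach voice causative -ag → ngugubuag.
Vowel harmony: no change.
Epenthesis: no change.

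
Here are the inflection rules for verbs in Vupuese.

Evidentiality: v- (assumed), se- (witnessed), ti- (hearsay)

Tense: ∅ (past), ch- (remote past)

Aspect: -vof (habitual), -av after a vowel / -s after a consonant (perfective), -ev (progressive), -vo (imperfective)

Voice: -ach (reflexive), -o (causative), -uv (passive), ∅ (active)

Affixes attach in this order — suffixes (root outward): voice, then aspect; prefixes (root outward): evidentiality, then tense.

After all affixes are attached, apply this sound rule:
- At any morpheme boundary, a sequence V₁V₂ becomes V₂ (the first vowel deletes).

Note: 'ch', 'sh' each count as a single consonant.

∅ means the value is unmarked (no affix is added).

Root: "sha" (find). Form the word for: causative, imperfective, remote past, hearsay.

chtishovo

Attach evidentiality hearsay ti- → tisha.
Attach voice causative -o → tishao.
Attach tense remote past ch- → chtishao.
Attach aspect imperfective -vo → chtishaovo.
Apply vowel deletion: chtishaovo → chtishovo.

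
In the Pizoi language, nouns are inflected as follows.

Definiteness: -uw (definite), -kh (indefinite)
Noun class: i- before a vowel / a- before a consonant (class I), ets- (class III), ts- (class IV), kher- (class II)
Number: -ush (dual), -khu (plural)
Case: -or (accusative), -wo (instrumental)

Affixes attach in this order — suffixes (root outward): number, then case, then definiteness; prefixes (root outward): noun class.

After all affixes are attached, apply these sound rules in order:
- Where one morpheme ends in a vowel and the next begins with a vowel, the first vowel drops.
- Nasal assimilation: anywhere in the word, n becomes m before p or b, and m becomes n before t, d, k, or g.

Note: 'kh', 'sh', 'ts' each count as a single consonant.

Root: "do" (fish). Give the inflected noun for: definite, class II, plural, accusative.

Attach noun class class II kher- → kherdo.
Attach number plural -khu → kherdokhu.
Attach case accusative -or → kherdokhuor.
Attach definiteness definite -uw → kherdokhuoruw.
Apply vowel deletion: kherdokhuoruw → kherdokhoruw.
Nasal assimilation: no change.

kherdokhoruw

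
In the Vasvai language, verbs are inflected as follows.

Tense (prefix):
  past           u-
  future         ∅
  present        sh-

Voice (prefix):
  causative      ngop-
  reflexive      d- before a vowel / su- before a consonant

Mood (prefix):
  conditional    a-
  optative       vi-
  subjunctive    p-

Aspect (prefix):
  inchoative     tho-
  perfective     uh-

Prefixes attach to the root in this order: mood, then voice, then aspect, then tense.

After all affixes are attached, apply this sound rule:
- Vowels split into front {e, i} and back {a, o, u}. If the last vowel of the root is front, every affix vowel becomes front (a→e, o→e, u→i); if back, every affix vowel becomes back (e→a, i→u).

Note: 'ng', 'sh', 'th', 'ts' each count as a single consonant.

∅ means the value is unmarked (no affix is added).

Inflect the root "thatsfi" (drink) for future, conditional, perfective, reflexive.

Attach mood conditional a- → athatsfi.
Attach voice reflexive d- (before vowel 'a') → dathatsfi.
Attach aspect perfective uh- → uhdathatsfi.
tense = future: zero marking, form stays uhdathatsfi.
Apply vowel harmony: uhdathatsfi → ihdethatsfi.

ihdethatsfi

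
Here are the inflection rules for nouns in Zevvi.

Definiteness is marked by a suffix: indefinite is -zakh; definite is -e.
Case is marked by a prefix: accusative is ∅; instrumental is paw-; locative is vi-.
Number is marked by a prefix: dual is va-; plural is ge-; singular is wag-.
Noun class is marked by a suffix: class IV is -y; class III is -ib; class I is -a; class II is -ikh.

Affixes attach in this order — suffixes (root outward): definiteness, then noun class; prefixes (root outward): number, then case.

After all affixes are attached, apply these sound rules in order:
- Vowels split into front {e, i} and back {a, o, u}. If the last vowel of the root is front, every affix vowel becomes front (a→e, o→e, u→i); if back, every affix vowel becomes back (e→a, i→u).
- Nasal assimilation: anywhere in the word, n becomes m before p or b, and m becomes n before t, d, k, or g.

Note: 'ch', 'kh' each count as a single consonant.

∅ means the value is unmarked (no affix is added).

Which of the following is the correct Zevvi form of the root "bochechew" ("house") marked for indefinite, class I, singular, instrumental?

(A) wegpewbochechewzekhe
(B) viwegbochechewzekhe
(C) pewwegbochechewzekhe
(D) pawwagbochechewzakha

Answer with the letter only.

C

Attach definiteness indefinite -zakh → bochechewzakh.
Attach noun class class I -a → bochechewzakha.
Attach number singular wag- → wagbochechewzakha.
Attach case instrumental paw- → pawwagbochechewzakha.
Apply vowel harmony: pawwagbochechewzakha → pewwegbochechewzekhe.
Nasal assimilation: no change.
So the correct form is pewwegbochechewzekhe, option (C).
(B) viwegbochechewzekhe is wrong: it uses locative instead of instrumental for case.
(D) pawwagbochechewzakha is wrong: it fails to apply the sound rule(s).
(A) wegpewbochechewzekhe is wrong: it has the affixes in the wrong order.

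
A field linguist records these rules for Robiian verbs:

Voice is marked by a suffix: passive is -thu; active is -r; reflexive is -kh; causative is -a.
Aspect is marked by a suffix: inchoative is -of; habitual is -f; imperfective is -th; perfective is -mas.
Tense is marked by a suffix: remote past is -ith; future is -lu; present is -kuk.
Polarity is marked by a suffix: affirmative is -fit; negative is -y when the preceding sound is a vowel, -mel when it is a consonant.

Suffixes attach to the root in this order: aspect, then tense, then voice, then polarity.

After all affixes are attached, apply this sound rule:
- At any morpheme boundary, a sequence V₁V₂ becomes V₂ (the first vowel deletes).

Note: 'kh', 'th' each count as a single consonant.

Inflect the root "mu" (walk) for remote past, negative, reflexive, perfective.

mumasithkhmel

Attach aspect perfective -mas → mumas.
Attach tense remote past -ith → mumasith.
Attach voice reflexive -kh → mumasithkh.
Attach polarity negative -mel (after consonant 'kh') → mumasithkhmel.
Vowel deletion: no change.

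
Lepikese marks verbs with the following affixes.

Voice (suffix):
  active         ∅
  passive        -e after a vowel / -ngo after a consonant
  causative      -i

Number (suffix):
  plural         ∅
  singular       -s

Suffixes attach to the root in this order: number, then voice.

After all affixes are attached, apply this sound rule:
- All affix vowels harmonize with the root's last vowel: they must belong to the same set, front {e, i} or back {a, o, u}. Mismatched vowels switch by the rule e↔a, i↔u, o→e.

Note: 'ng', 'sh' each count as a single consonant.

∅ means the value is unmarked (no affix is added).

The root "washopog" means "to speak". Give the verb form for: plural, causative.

washopogu

number = plural: zero marking, form stays washopog.
Attach voice causative -i → washopogi.
Apply vowel harmony: washopogi → washopogu.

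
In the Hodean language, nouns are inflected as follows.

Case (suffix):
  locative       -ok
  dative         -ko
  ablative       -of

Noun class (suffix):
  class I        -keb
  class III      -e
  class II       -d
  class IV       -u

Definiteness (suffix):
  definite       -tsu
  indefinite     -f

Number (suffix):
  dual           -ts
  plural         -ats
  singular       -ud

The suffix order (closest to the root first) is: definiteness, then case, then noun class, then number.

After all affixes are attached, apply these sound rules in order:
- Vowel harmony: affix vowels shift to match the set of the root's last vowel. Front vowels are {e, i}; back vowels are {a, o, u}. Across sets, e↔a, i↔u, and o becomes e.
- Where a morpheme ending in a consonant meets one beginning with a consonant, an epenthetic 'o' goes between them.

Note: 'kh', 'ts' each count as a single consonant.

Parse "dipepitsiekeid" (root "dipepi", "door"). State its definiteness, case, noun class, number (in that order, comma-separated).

Segment: dipepi-tsu-ok-e-ud.
definiteness: -tsu → definite.
case: -ok → locative.
noun class: -e → class III.
number: -ud → singular.

definite, locative, class III, singular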